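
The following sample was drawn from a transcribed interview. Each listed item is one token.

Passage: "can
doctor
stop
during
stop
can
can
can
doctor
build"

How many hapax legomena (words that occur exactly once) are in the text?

2

Frequencies: can:4, doctor:2, stop:2, during:1, build:1
Hapax (freq=1): build, during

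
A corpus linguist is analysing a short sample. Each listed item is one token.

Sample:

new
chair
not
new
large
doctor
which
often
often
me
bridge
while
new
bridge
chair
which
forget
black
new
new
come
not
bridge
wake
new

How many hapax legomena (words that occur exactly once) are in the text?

8

Frequencies: new:6, bridge:3, chair:2, not:2, which:2, often:2, large:1, doctor:1, me:1, while:1, forget:1, black:1, come:1, wake:1
Hapax (freq=1): black, come, doctor, forget, large, me, wake, while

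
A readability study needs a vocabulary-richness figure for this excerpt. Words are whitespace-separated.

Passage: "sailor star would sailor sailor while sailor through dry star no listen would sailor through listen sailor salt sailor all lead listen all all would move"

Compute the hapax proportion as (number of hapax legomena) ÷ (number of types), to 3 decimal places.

0.500

Frequencies: sailor:7, would:3, listen:3, all:3, star:2, through:2, while:1, dry:1, no:1, salt:1, lead:1, move:1
Hapax count = 6; type count = 12.
Ratio = 6 / 12 = 0.500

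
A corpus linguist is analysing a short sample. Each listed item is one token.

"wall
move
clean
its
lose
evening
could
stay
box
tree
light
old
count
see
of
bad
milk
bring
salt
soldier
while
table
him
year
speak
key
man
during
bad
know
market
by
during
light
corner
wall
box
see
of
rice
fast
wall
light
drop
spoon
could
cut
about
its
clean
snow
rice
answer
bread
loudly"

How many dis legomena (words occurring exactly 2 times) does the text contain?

9

Frequencies: wall:3, light:3, clean:2, its:2, could:2, box:2, see:2, of:2, bad:2, during:2, rice:2, move:1, lose:1, evening:1, stay:1, tree:1, old:1, count:1, milk:1, bring:1, … (22 more, each freq 1)
Words with frequency 2: bad, box, clean, could, during, its, of, rice, see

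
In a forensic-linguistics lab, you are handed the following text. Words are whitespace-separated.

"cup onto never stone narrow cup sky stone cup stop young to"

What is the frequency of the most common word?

Frequencies: cup:3, stone:2, onto:1, never:1, narrow:1, sky:1, stop:1, young:1, to:1
Most common: 'cup' with frequency 3.

3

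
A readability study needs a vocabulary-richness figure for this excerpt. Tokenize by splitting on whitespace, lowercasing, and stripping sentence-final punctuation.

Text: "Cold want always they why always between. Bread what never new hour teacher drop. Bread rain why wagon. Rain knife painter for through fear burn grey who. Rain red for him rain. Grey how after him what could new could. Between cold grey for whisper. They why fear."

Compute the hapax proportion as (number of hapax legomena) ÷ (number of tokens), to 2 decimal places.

0.31

Frequencies: rain:4, why:3, for:3, grey:3, cold:2, always:2, they:2, between:2, bread:2, what:2, new:2, fear:2, him:2, could:2, want:1, never:1, hour:1, teacher:1, drop:1, wagon:1, … (9 more, each freq 1)
Hapax count = 15; token count = 48.
Ratio = 15 / 48 = 0.31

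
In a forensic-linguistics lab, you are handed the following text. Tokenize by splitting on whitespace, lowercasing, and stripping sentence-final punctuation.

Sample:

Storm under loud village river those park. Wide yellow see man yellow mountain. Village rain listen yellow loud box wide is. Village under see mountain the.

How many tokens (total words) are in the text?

Tokens: storm, under, loud, village, river, those, park, wide, yellow, see, man, yellow, mountain, village, rain, listen, yellow, loud, box, wide, is, village, under, see, mountain, the
N = 26

26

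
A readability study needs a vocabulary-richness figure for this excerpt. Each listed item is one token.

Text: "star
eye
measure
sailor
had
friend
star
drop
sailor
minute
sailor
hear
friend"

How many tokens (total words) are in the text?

Tokens: star, eye, measure, sailor, had, friend, star, drop, sailor, minute, sailor, hear, friend
N = 13

13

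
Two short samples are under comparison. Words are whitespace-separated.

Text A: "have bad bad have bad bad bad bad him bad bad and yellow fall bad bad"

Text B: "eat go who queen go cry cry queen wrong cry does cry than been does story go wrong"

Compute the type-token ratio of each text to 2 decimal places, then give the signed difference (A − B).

-0.18

TTR(A) = 6/16 = 0.38
TTR(B) = 10/18 = 0.56
Difference = 0.38 − 0.56 = -0.18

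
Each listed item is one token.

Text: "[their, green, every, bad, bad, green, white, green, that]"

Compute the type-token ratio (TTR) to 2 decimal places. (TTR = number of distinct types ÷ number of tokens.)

0.67

N = 9 tokens, V = 6 types.
TTR = V / N = 6 / 9 = 0.67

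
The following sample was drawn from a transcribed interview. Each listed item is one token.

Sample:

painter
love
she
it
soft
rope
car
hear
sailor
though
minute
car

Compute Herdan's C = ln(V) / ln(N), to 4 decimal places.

0.9650

N = 12, V = 11.
ln(V) = 2.397895, ln(N) = 2.484907
C = 2.397895 / 2.484907 = 0.9650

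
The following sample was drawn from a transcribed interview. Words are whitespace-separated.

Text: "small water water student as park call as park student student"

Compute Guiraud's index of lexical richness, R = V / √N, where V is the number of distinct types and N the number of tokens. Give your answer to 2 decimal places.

1.81

N = 11, V = 6.
√N = 3.316625
R = 6 / 3.316625 = 1.81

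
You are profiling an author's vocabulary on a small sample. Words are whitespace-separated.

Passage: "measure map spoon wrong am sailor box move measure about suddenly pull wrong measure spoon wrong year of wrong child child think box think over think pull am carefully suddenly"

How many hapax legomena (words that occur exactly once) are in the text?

Frequencies: wrong:4, measure:3, think:3, spoon:2, am:2, box:2, suddenly:2, pull:2, child:2, map:1, sailor:1, move:1, about:1, year:1, of:1, over:1, carefully:1
Hapax (freq=1): about, carefully, map, move, of, over, sailor, year

8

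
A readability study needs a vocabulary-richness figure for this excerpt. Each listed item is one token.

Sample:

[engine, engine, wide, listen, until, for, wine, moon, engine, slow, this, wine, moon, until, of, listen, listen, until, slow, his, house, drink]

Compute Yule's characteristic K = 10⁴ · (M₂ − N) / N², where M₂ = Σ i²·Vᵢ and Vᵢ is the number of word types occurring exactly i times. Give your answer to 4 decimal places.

Frequencies: engine:3, listen:3, until:3, wine:2, moon:2, slow:2, wide:1, for:1, this:1, of:1, his:1, house:1, drink:1
N = 22. Frequency spectrum: V_1=7, V_2=3, V_3=3
M₂ = 1²·7 + 2²·3 + 3²·3 = 46
K = 10000 × (46 − 22) / 22² = 495.8678

495.8678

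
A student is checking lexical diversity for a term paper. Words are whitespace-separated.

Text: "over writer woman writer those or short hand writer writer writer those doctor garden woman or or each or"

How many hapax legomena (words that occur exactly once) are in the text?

6

Frequencies: writer:5, or:4, woman:2, those:2, over:1, short:1, hand:1, doctor:1, garden:1, each:1
Hapax (freq=1): doctor, each, garden, hand, over, short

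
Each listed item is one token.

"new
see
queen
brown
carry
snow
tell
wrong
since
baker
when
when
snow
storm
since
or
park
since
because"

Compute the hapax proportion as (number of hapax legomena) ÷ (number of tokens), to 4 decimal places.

Frequencies: since:3, snow:2, when:2, new:1, see:1, queen:1, brown:1, carry:1, tell:1, wrong:1, baker:1, storm:1, or:1, park:1, because:1
Hapax count = 12; token count = 19.
Ratio = 12 / 19 = 0.6316

0.6316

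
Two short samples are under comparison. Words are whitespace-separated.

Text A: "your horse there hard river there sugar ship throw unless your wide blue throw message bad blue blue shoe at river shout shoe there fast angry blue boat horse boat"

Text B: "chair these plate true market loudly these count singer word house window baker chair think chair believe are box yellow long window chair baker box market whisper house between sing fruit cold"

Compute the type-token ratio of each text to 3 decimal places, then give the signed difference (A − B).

-0.086

TTR(A) = 19/30 = 0.633
TTR(B) = 23/32 = 0.719
Difference = 0.633 − 0.719 = -0.086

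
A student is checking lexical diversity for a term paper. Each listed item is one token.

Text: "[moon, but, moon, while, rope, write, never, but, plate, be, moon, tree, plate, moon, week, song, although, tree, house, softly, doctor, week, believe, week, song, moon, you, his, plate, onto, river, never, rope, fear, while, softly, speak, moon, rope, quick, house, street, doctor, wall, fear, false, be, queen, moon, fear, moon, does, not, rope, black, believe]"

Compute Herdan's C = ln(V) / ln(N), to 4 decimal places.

N = 56, V = 30.
ln(V) = 3.401197, ln(N) = 4.025352
C = 3.401197 / 4.025352 = 0.8449

0.8449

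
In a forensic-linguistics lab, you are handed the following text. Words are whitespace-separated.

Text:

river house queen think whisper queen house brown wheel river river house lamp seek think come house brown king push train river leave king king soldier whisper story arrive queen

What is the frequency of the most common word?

4

Frequencies: river:4, house:4, queen:3, king:3, think:2, whisper:2, brown:2, wheel:1, lamp:1, seek:1, come:1, push:1, train:1, leave:1, soldier:1, story:1, arrive:1
Most common: 'river' with frequency 4.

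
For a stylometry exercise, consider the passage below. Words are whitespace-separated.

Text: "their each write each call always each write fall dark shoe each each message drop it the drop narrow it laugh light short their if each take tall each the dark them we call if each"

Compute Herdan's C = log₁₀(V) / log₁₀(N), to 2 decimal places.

0.85

N = 36, V = 21.
log₁₀(V) = 1.322219, log₁₀(N) = 1.556303
C = 1.322219 / 1.556303 = 0.85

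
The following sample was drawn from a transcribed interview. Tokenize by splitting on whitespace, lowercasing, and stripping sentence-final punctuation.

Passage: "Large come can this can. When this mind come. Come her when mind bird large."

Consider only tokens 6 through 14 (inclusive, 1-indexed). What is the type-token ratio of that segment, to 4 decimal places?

Segment tokens 6–14: when, this, mind, come, come, her, when, mind, bird
Segment N = 9, segment V = 6.
TTR = 6 / 9 = 0.6667

0.6667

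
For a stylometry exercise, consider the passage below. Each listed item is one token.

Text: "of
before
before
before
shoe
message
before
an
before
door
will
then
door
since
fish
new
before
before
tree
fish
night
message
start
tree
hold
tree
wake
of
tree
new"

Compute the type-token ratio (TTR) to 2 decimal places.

0.53

N = 30 tokens, V = 16 types.
TTR = V / N = 16 / 30 = 0.53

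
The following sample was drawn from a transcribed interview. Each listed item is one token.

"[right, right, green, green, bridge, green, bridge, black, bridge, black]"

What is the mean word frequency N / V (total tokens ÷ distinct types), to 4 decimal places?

N = 10 tokens, V = 4 types.
Mean frequency = N / V = 10 / 4 = 2.5000

2.5000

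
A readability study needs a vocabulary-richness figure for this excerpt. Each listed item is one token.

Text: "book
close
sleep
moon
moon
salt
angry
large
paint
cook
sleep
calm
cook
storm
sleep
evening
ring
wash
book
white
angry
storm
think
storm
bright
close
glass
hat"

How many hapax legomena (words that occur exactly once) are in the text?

Frequencies: sleep:3, storm:3, book:2, close:2, moon:2, angry:2, cook:2, salt:1, large:1, paint:1, calm:1, evening:1, ring:1, wash:1, white:1, think:1, bright:1, glass:1, hat:1
Hapax (freq=1): bright, calm, evening, glass, hat, large, paint, ring, salt, think, wash, white

12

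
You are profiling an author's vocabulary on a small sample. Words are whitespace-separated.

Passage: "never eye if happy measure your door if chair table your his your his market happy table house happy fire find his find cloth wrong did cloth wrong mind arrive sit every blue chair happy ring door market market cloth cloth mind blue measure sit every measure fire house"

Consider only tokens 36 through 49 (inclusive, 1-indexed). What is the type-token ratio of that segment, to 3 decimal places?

0.786

Segment tokens 36–49: ring, door, market, market, cloth, cloth, mind, blue, measure, sit, every, measure, fire, house
Segment N = 14, segment V = 11.
TTR = 11 / 14 = 0.786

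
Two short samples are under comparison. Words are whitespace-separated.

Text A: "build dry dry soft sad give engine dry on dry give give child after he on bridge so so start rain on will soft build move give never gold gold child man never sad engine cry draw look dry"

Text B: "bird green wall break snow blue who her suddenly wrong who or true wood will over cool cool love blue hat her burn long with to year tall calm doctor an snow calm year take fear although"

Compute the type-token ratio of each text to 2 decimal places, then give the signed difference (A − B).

-0.25

TTR(A) = 22/39 = 0.56
TTR(B) = 30/37 = 0.81
Difference = 0.56 − 0.81 = -0.25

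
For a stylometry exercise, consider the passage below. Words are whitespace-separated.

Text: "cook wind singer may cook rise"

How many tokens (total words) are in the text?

6

Tokens: cook, wind, singer, may, cook, rise
N = 6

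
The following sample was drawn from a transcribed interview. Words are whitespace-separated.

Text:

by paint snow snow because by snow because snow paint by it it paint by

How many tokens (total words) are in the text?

15

Tokens: by, paint, snow, snow, because, by, snow, because, snow, paint, by, it, it, paint, by
N = 15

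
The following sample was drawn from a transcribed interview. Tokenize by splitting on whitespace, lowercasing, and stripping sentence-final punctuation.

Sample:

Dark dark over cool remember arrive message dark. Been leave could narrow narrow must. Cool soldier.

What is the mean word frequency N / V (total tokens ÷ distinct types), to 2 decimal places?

1.33

N = 16 tokens, V = 12 types.
Mean frequency = N / V = 16 / 12 = 1.33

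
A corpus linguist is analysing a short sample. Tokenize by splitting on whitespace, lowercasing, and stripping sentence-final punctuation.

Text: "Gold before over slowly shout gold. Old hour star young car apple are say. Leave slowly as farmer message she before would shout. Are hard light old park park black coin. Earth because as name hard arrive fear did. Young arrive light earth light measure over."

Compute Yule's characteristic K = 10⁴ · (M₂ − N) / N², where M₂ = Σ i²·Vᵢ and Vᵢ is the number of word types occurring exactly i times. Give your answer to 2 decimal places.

151.23

Frequencies: light:3, gold:2, before:2, over:2, slowly:2, shout:2, old:2, young:2, are:2, as:2, hard:2, park:2, earth:2, arrive:2, hour:1, star:1, car:1, apple:1, say:1, leave:1, … (11 more, each freq 1)
N = 46. Frequency spectrum: V_1=17, V_2=13, V_3=1
M₂ = 1²·17 + 2²·13 + 3²·1 = 78
K = 10000 × (78 − 46) / 46² = 151.23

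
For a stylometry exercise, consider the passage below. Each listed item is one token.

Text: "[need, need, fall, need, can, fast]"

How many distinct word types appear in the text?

Distinct types: {can, fall, fast, need}
V = 4

4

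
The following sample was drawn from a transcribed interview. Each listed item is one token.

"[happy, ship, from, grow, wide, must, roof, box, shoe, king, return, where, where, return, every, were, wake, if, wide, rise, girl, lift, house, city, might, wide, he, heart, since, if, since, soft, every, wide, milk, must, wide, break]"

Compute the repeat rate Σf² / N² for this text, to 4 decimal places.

Frequencies: wide:5, must:2, return:2, where:2, every:2, if:2, since:2, happy:1, ship:1, from:1, grow:1, roof:1, box:1, shoe:1, king:1, were:1, wake:1, rise:1, girl:1, lift:1, … (8 more, each freq 1)
Σf² = 70; N² = 1444
Repeat rate = 70 / 1444 = 0.0485

0.0485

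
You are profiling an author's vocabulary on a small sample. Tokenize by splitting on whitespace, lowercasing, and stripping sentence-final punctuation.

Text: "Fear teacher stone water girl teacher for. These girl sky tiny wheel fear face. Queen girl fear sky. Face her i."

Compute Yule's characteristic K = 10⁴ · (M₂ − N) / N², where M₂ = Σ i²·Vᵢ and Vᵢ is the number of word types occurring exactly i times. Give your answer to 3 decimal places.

408.163

Frequencies: fear:3, girl:3, teacher:2, sky:2, face:2, stone:1, water:1, for:1, these:1, tiny:1, wheel:1, queen:1, her:1, i:1
N = 21. Frequency spectrum: V_1=9, V_2=3, V_3=2
M₂ = 1²·9 + 2²·3 + 3²·2 = 39
K = 10000 × (39 − 21) / 21² = 408.163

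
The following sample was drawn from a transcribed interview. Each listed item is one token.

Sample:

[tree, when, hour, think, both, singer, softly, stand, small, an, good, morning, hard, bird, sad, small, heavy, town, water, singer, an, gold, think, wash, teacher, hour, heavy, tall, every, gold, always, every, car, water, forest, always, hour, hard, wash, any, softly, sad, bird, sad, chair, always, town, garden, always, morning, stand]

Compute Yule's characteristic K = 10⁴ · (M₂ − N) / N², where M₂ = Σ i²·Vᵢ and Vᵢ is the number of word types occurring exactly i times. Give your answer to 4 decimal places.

207.6125

Frequencies: always:4, hour:3, sad:3, think:2, singer:2, softly:2, stand:2, small:2, an:2, morning:2, hard:2, bird:2, heavy:2, town:2, water:2, gold:2, wash:2, every:2, tree:1, when:1, … (9 more, each freq 1)
N = 51. Frequency spectrum: V_1=11, V_2=15, V_3=2, V_4=1
M₂ = 1²·11 + 2²·15 + 3²·2 + 4²·1 = 105
K = 10000 × (105 − 51) / 51² = 207.6125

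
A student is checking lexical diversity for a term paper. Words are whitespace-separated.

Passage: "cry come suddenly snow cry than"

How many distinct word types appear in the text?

5

Distinct types: {come, cry, snow, suddenly, than}
V = 5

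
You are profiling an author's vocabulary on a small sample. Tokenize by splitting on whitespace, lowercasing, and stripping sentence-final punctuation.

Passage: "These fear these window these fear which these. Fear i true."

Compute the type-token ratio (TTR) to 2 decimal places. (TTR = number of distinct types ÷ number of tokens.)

N = 11 tokens, V = 6 types.
TTR = V / N = 6 / 11 = 0.55

0.55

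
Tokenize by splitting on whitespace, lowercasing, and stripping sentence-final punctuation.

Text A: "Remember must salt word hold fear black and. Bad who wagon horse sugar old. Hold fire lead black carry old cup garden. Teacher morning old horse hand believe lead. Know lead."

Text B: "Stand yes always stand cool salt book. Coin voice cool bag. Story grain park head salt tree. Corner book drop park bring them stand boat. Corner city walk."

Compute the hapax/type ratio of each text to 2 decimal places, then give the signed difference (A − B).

0.08

A: hapax=19, V=24, ratio=0.79
B: hapax=15, V=21, ratio=0.71
Difference = 0.79 − 0.71 = 0.08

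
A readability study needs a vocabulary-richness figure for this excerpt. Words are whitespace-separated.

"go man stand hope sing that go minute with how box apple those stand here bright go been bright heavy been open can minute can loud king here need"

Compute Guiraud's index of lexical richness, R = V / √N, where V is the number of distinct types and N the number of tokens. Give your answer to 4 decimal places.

N = 29, V = 21.
√N = 5.385165
R = 21 / 5.385165 = 3.8996

3.8996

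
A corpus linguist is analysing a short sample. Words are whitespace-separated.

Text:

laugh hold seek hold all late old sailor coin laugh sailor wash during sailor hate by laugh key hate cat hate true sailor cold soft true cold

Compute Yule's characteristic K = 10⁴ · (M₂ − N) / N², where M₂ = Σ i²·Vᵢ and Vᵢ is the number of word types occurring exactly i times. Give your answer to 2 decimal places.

411.52

Frequencies: sailor:4, laugh:3, hate:3, hold:2, true:2, cold:2, seek:1, all:1, late:1, old:1, coin:1, wash:1, during:1, by:1, key:1, cat:1, soft:1
N = 27. Frequency spectrum: V_1=11, V_2=3, V_3=2, V_4=1
M₂ = 1²·11 + 2²·3 + 3²·2 + 4²·1 = 57
K = 10000 × (57 − 27) / 27² = 411.52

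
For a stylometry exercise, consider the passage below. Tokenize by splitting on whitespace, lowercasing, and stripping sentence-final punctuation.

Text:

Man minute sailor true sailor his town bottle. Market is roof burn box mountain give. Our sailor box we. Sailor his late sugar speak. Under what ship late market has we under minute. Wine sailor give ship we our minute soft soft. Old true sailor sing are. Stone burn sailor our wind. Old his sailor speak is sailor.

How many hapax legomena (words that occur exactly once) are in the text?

Frequencies: sailor:9, minute:3, his:3, our:3, we:3, true:2, market:2, is:2, burn:2, box:2, give:2, late:2, speak:2, under:2, ship:2, soft:2, old:2, man:1, town:1, bottle:1, … (10 more, each freq 1)
Hapax (freq=1): are, bottle, has, man, mountain, roof, sing, stone, sugar, town, what, wind, wine

13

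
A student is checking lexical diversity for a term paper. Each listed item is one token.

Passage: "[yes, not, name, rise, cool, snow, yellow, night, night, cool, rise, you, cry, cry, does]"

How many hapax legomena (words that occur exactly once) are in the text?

Frequencies: rise:2, cool:2, night:2, cry:2, yes:1, not:1, name:1, snow:1, yellow:1, you:1, does:1
Hapax (freq=1): does, name, not, snow, yellow, yes, you

7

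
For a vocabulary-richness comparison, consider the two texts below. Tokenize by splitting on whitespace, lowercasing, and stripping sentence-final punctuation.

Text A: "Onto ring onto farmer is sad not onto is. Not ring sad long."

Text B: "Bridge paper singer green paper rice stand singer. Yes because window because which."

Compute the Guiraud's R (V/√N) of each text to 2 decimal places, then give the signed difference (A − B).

-0.83

A: V=7, N=13, R=1.94
B: V=10, N=13, R=2.77
Difference = 1.94 − 2.77 = -0.83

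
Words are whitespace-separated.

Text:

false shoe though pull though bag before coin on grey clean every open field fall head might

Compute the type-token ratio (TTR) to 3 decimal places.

N = 17 tokens, V = 16 types.
TTR = V / N = 16 / 17 = 0.941

0.941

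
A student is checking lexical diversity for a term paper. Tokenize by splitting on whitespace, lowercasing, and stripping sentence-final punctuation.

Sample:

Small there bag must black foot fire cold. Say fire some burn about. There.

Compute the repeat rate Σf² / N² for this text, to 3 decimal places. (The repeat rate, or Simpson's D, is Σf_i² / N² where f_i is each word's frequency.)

Frequencies: there:2, fire:2, small:1, bag:1, must:1, black:1, foot:1, cold:1, say:1, some:1, burn:1, about:1
Σf² = 18; N² = 196
Repeat rate = 18 / 196 = 0.092

0.092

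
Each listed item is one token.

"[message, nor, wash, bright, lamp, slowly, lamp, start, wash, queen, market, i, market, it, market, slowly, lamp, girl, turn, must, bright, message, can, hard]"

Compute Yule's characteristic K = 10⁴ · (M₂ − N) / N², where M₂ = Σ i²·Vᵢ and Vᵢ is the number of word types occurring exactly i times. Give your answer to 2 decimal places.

Frequencies: lamp:3, market:3, message:2, wash:2, bright:2, slowly:2, nor:1, start:1, queen:1, i:1, it:1, girl:1, turn:1, must:1, can:1, hard:1
N = 24. Frequency spectrum: V_1=10, V_2=4, V_3=2
M₂ = 1²·10 + 2²·4 + 3²·2 = 44
K = 10000 × (44 − 24) / 24² = 347.22

347.22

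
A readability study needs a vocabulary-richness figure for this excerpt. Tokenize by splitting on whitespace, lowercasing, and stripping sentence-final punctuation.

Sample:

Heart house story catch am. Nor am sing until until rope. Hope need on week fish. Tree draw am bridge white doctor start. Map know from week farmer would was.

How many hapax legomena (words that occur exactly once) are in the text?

23

Frequencies: am:3, until:2, week:2, heart:1, house:1, story:1, catch:1, nor:1, sing:1, rope:1, hope:1, need:1, on:1, fish:1, tree:1, draw:1, bridge:1, white:1, doctor:1, start:1, … (6 more, each freq 1)
Hapax (freq=1): bridge, catch, doctor, draw, farmer, fish, from, heart, hope, house, know, map, need, nor, on, rope, sing, start, story, tree, was, white, would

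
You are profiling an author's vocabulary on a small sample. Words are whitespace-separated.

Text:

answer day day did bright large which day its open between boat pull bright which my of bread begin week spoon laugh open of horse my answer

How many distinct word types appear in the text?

Distinct types: {answer, begin, between, boat, bread, bright, day, did, horse, its, large, laugh, my, of, open, pull, spoon, week, which}
V = 19

19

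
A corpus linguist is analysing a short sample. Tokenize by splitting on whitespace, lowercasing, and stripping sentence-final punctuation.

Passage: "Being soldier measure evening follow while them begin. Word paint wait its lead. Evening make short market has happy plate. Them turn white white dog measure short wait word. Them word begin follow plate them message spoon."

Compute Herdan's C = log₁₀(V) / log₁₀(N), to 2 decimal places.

0.88

N = 37, V = 24.
log₁₀(V) = 1.380211, log₁₀(N) = 1.568202
C = 1.380211 / 1.568202 = 0.88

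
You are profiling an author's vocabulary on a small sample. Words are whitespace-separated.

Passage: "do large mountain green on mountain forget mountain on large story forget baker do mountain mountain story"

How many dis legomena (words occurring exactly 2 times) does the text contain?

Frequencies: mountain:5, do:2, large:2, on:2, forget:2, story:2, green:1, baker:1
Words with frequency 2: do, forget, large, on, story

5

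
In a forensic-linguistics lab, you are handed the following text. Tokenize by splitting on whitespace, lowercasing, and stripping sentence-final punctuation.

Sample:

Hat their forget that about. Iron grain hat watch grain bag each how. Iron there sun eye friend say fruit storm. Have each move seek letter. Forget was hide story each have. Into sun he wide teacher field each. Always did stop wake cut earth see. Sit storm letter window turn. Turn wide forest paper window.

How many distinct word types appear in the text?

Distinct types: {about, always, bag, cut, did, each, earth, eye, field, forest, forget, friend, fruit, grain, hat, have, he, hide, how, into, iron, letter, move, paper, say, see, seek, sit, stop, storm, story, sun, teacher, that, their, there, turn, wake, was, watch, wide, window}
V = 42

42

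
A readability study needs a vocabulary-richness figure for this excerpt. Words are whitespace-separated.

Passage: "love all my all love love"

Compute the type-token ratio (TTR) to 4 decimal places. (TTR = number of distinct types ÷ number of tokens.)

0.5000

N = 6 tokens, V = 3 types.
TTR = V / N = 3 / 6 = 0.5000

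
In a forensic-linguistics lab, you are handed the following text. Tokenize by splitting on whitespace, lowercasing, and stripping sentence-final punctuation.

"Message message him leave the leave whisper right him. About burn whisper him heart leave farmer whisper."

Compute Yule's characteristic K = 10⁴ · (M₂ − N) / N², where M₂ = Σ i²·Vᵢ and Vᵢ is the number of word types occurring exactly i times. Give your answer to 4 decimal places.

Frequencies: him:3, leave:3, whisper:3, message:2, the:1, right:1, about:1, burn:1, heart:1, farmer:1
N = 17. Frequency spectrum: V_1=6, V_2=1, V_3=3
M₂ = 1²·6 + 2²·1 + 3²·3 = 37
K = 10000 × (37 − 17) / 17² = 692.0415

692.0415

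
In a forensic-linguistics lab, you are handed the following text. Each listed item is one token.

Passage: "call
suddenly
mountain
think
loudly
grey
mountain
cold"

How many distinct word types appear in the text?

7

Distinct types: {call, cold, grey, loudly, mountain, suddenly, think}
V = 7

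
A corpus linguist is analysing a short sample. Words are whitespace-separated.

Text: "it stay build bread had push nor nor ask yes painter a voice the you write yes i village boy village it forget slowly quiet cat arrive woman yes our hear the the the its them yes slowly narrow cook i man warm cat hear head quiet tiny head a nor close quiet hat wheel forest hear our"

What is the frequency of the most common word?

Frequencies: yes:4, the:4, nor:3, quiet:3, hear:3, it:2, a:2, i:2, village:2, slowly:2, cat:2, our:2, head:2, stay:1, build:1, bread:1, had:1, push:1, ask:1, painter:1, … (18 more, each freq 1)
Most common: 'yes' with frequency 4.

4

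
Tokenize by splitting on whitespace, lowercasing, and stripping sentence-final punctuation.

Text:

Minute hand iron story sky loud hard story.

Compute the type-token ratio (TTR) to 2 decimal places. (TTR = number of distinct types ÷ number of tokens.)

0.88

N = 8 tokens, V = 7 types.
TTR = V / N = 7 / 8 = 0.88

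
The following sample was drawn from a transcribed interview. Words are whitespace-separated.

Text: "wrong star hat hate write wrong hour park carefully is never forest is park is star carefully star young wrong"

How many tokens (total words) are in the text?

Tokens: wrong, star, hat, hate, write, wrong, hour, park, carefully, is, never, forest, is, park, is, star, carefully, star, young, wrong
N = 20

20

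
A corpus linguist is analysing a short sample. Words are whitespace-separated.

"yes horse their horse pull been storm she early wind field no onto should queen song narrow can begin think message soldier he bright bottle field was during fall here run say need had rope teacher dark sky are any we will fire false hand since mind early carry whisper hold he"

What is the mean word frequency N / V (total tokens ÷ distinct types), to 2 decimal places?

N = 52 tokens, V = 48 types.
Mean frequency = N / V = 52 / 48 = 1.08

1.08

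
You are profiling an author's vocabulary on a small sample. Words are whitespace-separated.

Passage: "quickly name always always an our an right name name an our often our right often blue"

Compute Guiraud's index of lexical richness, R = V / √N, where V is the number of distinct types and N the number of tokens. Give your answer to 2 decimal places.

N = 17, V = 8.
√N = 4.123106
R = 8 / 4.123106 = 1.94

1.94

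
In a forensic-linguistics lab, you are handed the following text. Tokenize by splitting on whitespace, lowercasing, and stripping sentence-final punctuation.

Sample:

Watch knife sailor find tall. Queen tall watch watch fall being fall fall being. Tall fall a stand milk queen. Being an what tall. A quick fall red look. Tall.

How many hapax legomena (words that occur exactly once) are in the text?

Frequencies: tall:5, fall:5, watch:3, being:3, queen:2, a:2, knife:1, sailor:1, find:1, stand:1, milk:1, an:1, what:1, quick:1, red:1, look:1
Hapax (freq=1): an, find, knife, look, milk, quick, red, sailor, stand, what

10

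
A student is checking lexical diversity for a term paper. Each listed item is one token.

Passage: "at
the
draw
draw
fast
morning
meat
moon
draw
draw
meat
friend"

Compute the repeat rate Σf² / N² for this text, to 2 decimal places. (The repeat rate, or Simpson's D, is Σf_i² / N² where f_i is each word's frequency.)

0.18

Frequencies: draw:4, meat:2, at:1, the:1, fast:1, morning:1, moon:1, friend:1
Σf² = 26; N² = 144
Repeat rate = 26 / 144 = 0.18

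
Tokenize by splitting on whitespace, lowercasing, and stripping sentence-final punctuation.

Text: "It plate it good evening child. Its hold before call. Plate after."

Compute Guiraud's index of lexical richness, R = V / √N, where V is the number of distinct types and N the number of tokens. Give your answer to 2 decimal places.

N = 12, V = 10.
√N = 3.464102
R = 10 / 3.464102 = 2.89

2.89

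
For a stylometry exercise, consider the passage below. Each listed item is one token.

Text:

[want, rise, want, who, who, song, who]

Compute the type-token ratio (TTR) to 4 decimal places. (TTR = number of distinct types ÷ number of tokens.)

0.5714

N = 7 tokens, V = 4 types.
TTR = V / N = 4 / 7 = 0.5714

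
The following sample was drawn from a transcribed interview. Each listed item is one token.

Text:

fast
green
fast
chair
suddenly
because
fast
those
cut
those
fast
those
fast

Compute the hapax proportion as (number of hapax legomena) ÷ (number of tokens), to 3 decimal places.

0.385

Frequencies: fast:5, those:3, green:1, chair:1, suddenly:1, because:1, cut:1
Hapax count = 5; token count = 13.
Ratio = 5 / 13 = 0.385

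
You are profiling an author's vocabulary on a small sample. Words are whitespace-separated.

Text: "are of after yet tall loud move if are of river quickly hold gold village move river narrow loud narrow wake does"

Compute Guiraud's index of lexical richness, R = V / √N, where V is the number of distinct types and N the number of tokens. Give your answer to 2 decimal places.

3.41

N = 22, V = 16.
√N = 4.690416
R = 16 / 4.690416 = 3.41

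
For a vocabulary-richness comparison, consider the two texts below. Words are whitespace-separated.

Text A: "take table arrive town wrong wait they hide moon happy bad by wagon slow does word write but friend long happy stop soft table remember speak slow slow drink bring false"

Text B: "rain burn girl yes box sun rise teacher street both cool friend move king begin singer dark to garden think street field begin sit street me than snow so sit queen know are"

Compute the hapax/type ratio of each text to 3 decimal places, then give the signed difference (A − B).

-0.008

A: hapax=24, V=27, ratio=0.889
B: hapax=26, V=29, ratio=0.897
Difference = 0.889 − 0.897 = -0.008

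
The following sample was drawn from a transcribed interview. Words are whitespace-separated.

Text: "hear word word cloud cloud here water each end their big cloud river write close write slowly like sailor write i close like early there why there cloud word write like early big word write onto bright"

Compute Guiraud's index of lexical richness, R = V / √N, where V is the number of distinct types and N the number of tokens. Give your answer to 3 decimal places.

3.452

N = 37, V = 21.
√N = 6.082763
R = 21 / 6.082763 = 3.452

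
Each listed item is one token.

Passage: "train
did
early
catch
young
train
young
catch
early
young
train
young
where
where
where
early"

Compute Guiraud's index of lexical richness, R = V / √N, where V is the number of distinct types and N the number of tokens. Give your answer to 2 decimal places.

N = 16, V = 6.
√N = 4.000000
R = 6 / 4.000000 = 1.50

1.50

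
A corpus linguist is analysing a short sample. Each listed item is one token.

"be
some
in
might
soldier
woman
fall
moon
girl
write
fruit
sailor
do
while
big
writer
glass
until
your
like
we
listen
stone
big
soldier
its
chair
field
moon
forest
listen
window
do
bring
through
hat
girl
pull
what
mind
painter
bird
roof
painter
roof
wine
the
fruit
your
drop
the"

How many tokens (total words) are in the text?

Tokens: be, some, in, might, soldier, woman, fall, moon, girl, write, fruit, sailor, do, while, big, writer, glass, until, your, like, we, listen, stone, big, soldier, its, chair, field, moon, forest, listen, window, do, bring, through, hat, girl, pull, what, mind, painter, bird, roof, painter, roof, wine, the, fruit, your, drop, the
N = 51

51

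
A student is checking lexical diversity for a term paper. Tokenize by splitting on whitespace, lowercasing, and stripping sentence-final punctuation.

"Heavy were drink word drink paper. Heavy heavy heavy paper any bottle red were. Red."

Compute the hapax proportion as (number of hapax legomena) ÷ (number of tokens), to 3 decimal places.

Frequencies: heavy:4, were:2, drink:2, paper:2, red:2, word:1, any:1, bottle:1
Hapax count = 3; token count = 15.
Ratio = 3 / 15 = 0.200

0.200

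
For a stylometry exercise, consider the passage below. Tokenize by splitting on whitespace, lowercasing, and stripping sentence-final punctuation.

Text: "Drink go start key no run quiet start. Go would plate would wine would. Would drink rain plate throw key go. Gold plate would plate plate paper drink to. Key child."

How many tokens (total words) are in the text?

Tokens: drink, go, start, key, no, run, quiet, start, go, would, plate, would, wine, would, would, drink, rain, plate, throw, key, go, gold, plate, would, plate, plate, paper, drink, to, key, child
N = 31

31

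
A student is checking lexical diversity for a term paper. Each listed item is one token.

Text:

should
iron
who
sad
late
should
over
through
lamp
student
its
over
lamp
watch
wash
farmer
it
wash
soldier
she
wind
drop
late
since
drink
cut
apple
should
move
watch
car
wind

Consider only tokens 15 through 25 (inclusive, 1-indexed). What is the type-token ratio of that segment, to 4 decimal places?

0.9091

Segment tokens 15–25: wash, farmer, it, wash, soldier, she, wind, drop, late, since, drink
Segment N = 11, segment V = 10.
TTR = 10 / 11 = 0.9091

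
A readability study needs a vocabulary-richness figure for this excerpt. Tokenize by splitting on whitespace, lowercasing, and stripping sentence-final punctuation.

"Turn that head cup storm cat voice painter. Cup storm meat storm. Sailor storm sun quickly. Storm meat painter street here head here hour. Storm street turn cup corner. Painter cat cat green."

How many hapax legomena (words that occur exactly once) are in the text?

8

Frequencies: storm:6, cup:3, cat:3, painter:3, turn:2, head:2, meat:2, street:2, here:2, that:1, voice:1, sailor:1, sun:1, quickly:1, hour:1, corner:1, green:1
Hapax (freq=1): corner, green, hour, quickly, sailor, sun, that, voice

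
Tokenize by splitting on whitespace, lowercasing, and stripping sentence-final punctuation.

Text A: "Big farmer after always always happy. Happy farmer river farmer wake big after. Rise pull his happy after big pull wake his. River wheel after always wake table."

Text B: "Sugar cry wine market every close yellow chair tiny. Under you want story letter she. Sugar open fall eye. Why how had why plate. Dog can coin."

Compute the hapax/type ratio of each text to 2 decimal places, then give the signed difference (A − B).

-0.67

A: hapax=3, V=12, ratio=0.25
B: hapax=23, V=25, ratio=0.92
Difference = 0.25 − 0.92 = -0.67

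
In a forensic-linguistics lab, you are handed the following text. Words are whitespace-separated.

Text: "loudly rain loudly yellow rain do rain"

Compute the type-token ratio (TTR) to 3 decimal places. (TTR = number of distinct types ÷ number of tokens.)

N = 7 tokens, V = 4 types.
TTR = V / N = 4 / 7 = 0.571

0.571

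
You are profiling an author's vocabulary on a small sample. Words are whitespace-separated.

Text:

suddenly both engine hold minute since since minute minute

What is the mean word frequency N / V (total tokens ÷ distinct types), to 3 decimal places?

1.500

N = 9 tokens, V = 6 types.
Mean frequency = N / V = 9 / 6 = 1.500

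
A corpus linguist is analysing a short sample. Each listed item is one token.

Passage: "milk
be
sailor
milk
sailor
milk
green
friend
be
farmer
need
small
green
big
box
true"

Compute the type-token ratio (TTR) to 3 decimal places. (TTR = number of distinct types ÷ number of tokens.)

N = 16 tokens, V = 11 types.
TTR = V / N = 11 / 16 = 0.688

0.688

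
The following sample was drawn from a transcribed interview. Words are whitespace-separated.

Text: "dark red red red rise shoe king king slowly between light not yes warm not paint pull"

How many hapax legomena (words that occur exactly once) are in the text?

Frequencies: red:3, king:2, not:2, dark:1, rise:1, shoe:1, slowly:1, between:1, light:1, yes:1, warm:1, paint:1, pull:1
Hapax (freq=1): between, dark, light, paint, pull, rise, shoe, slowly, warm, yes

10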